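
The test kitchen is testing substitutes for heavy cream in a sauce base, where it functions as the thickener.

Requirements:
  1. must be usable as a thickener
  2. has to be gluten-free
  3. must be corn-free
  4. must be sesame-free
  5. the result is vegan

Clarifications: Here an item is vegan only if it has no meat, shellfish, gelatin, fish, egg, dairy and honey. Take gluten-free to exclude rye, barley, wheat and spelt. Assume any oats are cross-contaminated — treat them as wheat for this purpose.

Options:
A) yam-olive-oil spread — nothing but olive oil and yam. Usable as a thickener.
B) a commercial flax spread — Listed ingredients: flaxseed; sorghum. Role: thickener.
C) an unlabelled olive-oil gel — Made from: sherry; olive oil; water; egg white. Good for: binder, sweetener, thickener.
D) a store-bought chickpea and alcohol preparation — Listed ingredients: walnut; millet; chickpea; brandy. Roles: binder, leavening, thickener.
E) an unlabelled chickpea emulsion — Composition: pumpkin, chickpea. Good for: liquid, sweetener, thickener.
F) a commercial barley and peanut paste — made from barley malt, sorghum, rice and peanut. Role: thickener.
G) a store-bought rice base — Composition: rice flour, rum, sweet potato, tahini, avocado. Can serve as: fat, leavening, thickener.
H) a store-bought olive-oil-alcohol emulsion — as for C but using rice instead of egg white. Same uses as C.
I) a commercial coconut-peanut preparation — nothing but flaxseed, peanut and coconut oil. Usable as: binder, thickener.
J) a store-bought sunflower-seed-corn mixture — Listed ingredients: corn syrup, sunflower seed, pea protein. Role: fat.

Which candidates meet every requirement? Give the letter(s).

A: nothing on the exclusion list — OK
B: works as a thickener, gluten-free, vegan — OK
C: has egg white, so not vegan — reject
D: works as a thickener, no corn, no sesame — keep
E: every rule checks out — keep
F: has barley malt, so not gluten-free — out
G: has tahini, so not sesame-free — out
H: works as a thickener, no corn, no sesame — valid
I: every rule checks out — valid
J: not usable as a thickener; has corn syrup, so not corn-free — reject

A, B, D, E, H, I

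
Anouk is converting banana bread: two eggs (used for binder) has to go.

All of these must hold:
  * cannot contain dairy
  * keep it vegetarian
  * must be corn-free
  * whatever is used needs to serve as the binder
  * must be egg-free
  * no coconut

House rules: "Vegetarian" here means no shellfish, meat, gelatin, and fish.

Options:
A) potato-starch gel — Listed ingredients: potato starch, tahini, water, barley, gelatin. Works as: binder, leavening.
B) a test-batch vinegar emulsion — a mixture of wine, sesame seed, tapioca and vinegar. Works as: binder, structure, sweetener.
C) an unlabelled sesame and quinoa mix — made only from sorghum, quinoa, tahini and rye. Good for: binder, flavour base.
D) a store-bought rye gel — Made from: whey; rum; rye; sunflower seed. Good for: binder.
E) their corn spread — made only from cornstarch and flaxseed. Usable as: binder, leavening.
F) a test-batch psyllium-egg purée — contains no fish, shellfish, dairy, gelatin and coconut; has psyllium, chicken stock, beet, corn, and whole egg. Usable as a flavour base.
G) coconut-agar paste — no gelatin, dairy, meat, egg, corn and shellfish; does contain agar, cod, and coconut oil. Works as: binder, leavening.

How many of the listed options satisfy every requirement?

2

A: has gelatin, so not vegetarian — no
B: all constraints satisfied — OK
C: nothing on the exclusion list — OK
D: has whey, so not dairy-free — no
E: has cornstarch, so not corn-free — reject
F: not usable as a binder; has chicken stock, so not vegetarian (and 2 more) — reject
G: has cod, so not vegetarian; has coconut oil, so not coconut-free — out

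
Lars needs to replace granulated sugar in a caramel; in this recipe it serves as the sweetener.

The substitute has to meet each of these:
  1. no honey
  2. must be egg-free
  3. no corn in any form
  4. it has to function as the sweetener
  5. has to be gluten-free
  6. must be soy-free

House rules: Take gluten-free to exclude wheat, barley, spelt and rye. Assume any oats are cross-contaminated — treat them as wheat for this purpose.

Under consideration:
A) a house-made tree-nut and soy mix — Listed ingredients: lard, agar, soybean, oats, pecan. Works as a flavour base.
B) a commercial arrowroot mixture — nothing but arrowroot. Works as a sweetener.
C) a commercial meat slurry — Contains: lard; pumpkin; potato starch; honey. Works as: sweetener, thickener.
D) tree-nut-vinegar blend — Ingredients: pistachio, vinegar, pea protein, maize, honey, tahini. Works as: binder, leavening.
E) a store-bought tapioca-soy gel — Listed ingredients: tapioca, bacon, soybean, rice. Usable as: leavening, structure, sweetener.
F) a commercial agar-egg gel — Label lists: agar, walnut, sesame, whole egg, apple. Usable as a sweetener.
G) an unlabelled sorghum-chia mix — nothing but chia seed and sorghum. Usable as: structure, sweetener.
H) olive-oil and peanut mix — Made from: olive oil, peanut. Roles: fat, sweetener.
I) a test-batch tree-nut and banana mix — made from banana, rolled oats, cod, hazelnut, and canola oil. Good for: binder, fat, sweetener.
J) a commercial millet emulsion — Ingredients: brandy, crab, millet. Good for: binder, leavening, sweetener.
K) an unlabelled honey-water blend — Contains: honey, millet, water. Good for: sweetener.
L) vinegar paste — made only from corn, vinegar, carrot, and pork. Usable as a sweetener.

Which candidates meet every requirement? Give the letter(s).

B, G, H, J

A: not usable as a sweetener; has oats, so not gluten-free (and 1 more) — no
B: every rule checks out — OK
C: has honey, so not honey-free — no
D: not usable as a sweetener; has honey, so not honey-free (and 1 more) — reject
E: has soybean, so not soy-free — out
F: has whole egg, so not egg-free — no
G: no soy, no honey — valid
H: nothing on the exclusion list — OK
I: has rolled oats, so not gluten-free — no
J: every rule checks out — OK
K: has honey, so not honey-free — reject
L: has corn, so not corn-free — out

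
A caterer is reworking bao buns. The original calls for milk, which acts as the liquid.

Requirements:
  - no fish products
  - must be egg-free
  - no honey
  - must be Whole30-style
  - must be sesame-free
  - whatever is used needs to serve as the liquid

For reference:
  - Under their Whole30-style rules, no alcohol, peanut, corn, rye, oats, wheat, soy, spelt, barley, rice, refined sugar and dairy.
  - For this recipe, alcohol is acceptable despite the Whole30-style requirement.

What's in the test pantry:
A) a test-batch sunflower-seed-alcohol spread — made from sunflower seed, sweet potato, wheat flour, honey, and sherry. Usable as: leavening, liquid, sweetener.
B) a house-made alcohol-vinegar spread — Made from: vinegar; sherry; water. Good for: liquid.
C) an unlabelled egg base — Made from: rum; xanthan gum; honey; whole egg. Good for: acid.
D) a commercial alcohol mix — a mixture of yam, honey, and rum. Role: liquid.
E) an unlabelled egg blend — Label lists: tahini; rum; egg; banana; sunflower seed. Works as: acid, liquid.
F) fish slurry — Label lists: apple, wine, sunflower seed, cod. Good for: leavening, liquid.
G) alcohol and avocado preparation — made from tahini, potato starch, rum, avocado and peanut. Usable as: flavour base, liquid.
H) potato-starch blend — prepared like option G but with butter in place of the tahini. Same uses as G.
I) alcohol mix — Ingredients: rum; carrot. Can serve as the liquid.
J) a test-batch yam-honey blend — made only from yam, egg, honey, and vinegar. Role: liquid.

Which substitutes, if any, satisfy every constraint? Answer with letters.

B, I

A: has wheat flour, so not Whole30-style; has honey, so not honey-free — no
B: alcohol is permitted under the Whole30-style carve-out; nothing else excluded — keep
C: not usable as a liquid; has whole egg, so not egg-free (and 1 more) — no
D: has honey, so not honey-free — out
E: has egg, so not egg-free; has tahini, so not sesame-free — reject
F: has cod, so not fish-free — no
G: has peanut, so not Whole30-style; has tahini, so not sesame-free — no
H: has butter, so not Whole30-style — reject
I: alcohol is permitted under the Whole30-style carve-out; nothing else excluded — valid
J: has egg, so not egg-free; has honey, so not honey-free — no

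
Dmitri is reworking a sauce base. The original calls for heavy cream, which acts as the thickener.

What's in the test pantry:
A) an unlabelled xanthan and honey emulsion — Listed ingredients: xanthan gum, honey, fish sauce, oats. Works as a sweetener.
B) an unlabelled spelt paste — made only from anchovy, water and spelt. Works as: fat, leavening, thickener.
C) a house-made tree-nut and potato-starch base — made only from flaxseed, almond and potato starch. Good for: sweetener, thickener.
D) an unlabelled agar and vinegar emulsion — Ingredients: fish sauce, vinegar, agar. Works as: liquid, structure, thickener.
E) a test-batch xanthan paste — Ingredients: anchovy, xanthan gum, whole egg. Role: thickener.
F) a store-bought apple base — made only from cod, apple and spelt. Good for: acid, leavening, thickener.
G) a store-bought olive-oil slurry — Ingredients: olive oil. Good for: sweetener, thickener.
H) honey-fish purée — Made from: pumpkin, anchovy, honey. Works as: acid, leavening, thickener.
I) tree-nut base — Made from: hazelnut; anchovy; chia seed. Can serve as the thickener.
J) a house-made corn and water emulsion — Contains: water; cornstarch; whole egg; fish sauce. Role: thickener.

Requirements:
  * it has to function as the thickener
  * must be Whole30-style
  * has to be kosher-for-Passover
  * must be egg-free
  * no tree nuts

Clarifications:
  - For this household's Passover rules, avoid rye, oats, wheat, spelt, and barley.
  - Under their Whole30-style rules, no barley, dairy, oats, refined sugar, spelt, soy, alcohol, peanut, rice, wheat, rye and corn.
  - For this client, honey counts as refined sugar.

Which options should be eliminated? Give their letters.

A: not usable as a thickener; has oats, so not kosher-for-Passover (and 1 more) — no
B: has spelt, so not kosher-for-Passover; has spelt, so not Whole30-style — reject
C: has almond, so not tree-nut-free — reject
D: only fish sauce, agar, and vinegar; none excluded — keep
E: has whole egg, so not egg-free — no
F: has spelt, so not kosher-for-Passover; has spelt, so not Whole30-style — out
G: only olive oil; none excluded — valid
H: has honey, so not Whole30-style — out
I: has hazelnut, so not tree-nut-free — reject
J: has cornstarch, so not Whole30-style; has whole egg, so not egg-free — no

A, B, C, E, F, H, I, J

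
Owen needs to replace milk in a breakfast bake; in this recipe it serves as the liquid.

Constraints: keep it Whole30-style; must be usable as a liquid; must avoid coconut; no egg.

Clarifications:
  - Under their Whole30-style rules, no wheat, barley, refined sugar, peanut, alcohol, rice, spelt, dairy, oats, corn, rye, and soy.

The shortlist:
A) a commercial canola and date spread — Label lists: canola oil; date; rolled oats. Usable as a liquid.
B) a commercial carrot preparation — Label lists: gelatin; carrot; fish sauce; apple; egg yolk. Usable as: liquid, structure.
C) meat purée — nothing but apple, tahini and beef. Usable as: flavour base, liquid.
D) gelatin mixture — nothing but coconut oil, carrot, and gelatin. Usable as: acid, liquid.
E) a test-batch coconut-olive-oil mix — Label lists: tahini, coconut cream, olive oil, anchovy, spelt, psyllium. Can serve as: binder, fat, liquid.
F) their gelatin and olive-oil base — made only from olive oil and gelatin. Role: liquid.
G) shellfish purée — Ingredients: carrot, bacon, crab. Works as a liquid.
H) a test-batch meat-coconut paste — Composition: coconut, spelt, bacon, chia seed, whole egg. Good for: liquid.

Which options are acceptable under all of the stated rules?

A: has rolled oats, so not Whole30-style — out
B: has egg yolk, so not egg-free — reject
C: no egg, Whole30-style — valid
D: has coconut oil, so not coconut-free — reject
E: has spelt, so not Whole30-style; has coconut cream, so not coconut-free — out
F: works as a liquid, Whole30-style, no egg — OK
G: only bacon, crab and carrot; none excluded — keep
H: has spelt, so not Whole30-style; has whole egg, so not egg-free (and 1 more) — no

C, F, G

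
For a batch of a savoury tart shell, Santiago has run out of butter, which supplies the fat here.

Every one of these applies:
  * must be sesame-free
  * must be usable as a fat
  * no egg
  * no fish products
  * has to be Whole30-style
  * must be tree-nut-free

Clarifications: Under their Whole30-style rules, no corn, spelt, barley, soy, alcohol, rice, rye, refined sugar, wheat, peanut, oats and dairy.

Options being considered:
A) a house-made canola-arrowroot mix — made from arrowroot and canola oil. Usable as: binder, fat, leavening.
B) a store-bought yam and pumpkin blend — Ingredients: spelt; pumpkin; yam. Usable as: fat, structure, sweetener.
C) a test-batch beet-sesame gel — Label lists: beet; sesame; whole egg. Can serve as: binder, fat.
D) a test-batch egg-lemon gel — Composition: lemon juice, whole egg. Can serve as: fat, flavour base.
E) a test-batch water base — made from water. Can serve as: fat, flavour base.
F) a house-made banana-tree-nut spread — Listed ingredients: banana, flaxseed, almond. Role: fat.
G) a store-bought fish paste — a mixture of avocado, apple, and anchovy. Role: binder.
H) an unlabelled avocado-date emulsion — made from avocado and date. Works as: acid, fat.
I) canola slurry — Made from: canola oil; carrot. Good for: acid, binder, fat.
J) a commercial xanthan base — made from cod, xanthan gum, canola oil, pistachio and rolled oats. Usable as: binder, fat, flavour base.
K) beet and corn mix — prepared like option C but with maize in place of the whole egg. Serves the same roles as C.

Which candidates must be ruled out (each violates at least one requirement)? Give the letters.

B, C, D, F, G, J, K

A: only arrowroot and canola oil; none excluded — OK
B: has spelt, so not Whole30-style — no
C: has sesame, so not sesame-free; has whole egg, so not egg-free — reject
D: has whole egg, so not egg-free — out
E: no egg, no fish — OK
F: has almond, so not tree-nut-free — no
G: not usable as a fat; has anchovy, so not fish-free — out
H: only date and avocado; none excluded — keep
I: every rule checks out — OK
J: has rolled oats, so not Whole30-style; has pistachio, so not tree-nut-free (and 1 more) — out
K: has maize, so not Whole30-style; has sesame, so not sesame-free — no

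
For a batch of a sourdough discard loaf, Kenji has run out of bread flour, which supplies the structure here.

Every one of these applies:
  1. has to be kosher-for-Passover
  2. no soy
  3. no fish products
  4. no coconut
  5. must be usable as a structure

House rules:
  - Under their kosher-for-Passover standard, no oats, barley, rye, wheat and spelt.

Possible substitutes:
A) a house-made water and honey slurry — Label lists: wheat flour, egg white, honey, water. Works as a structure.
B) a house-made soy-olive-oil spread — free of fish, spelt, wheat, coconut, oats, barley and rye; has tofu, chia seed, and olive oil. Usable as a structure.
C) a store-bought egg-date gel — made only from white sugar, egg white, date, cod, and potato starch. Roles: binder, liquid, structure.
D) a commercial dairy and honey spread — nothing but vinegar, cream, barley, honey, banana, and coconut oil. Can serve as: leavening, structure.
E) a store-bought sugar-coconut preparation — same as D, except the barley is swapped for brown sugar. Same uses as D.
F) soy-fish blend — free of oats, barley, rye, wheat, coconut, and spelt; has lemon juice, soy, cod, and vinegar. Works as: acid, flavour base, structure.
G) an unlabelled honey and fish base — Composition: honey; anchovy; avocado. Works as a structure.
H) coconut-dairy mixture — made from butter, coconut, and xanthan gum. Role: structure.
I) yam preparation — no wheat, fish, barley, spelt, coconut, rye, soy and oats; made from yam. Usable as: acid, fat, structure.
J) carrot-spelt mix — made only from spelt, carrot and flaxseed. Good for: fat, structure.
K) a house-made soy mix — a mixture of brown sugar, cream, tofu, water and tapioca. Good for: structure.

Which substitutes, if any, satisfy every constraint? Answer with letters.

I

A: has wheat flour, so not kosher-for-Passover — out
B: has tofu, so not soy-free — reject
C: has cod, so not fish-free — reject
D: has barley, so not kosher-for-Passover; has coconut oil, so not coconut-free — no
E: has coconut oil, so not coconut-free — no
F: has soy, so not soy-free; has cod, so not fish-free — reject
G: has anchovy, so not fish-free — reject
H: has coconut, so not coconut-free — out
I: no coconut, no soy — valid
J: has spelt, so not kosher-for-Passover — out
K: has tofu, so not soy-free — no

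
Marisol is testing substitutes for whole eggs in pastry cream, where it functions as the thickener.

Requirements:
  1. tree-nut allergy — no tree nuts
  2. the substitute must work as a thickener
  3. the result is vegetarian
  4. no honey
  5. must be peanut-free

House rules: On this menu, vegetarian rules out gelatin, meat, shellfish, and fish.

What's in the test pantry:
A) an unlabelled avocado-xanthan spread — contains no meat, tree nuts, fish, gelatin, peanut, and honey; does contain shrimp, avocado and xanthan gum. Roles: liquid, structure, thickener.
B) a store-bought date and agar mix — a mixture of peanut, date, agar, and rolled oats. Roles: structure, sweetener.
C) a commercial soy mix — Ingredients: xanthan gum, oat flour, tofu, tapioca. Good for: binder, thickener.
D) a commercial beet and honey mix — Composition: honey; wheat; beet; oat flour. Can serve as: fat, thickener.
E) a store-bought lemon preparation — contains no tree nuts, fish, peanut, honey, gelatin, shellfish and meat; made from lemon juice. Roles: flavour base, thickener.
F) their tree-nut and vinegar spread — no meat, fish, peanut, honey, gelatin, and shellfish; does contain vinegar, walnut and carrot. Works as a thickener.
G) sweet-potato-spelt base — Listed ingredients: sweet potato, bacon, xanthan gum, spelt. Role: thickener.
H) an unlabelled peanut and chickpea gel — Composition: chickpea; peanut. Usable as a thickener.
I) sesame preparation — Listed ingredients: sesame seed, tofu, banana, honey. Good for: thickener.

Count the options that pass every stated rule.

A: has shrimp, so not vegetarian — reject
B: not usable as a thickener; has peanut, so not peanut-free — no
C: every rule checks out — keep
D: has honey, so not honey-free — out
E: no peanut, no tree nuts — OK
F: has walnut, so not tree-nut-free — reject
G: has bacon, so not vegetarian — no
H: has peanut, so not peanut-free — out
I: has honey, so not honey-free — out

2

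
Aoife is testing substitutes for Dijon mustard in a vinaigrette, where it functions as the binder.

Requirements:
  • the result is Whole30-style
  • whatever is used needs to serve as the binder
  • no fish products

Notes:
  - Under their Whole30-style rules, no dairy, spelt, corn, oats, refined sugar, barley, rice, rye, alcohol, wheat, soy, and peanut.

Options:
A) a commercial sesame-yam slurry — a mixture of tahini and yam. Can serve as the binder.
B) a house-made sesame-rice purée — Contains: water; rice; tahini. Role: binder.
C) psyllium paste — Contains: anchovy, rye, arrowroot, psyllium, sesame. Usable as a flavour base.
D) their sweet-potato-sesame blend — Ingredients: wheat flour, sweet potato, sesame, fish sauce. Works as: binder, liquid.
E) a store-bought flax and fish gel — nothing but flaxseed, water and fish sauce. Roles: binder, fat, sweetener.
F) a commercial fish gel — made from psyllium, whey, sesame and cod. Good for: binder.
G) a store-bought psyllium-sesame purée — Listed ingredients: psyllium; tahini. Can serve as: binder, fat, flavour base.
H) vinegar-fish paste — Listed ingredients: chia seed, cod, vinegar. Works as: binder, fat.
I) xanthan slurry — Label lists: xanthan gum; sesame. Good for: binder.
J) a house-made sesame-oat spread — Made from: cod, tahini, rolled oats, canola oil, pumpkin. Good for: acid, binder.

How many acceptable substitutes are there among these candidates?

3

A: works as a binder, Whole30-style, no fish — OK
B: has rice, so not Whole30-style — no
C: not usable as a binder; has rye, so not Whole30-style (and 1 more) — no
D: has wheat flour, so not Whole30-style; has fish sauce, so not fish-free — no
E: has fish sauce, so not fish-free — no
F: has whey, so not Whole30-style; has cod, so not fish-free — out
G: only tahini and psyllium; none excluded — keep
H: has cod, so not fish-free — out
I: no fish, Whole30-style — OK
J: has rolled oats, so not Whole30-style; has cod, so not fish-free — reject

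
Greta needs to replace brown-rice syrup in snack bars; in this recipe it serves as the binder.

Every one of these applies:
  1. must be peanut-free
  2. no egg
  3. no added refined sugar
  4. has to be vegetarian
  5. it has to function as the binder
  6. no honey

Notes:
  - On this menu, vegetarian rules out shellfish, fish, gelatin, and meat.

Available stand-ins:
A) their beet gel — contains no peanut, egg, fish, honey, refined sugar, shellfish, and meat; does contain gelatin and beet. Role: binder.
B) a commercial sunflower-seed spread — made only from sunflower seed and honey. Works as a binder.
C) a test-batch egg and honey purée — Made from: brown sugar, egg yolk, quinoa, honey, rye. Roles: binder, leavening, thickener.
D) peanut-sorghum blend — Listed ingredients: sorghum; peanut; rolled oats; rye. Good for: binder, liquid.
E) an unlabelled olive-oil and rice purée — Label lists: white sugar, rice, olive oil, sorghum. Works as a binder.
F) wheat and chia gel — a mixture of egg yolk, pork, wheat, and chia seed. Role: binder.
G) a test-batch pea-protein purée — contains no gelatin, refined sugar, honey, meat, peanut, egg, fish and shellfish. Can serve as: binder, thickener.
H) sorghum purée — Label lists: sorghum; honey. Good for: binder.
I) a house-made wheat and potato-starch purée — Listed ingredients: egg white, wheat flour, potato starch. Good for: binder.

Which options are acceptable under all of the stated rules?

A: has gelatin, so not vegetarian — out
B: has honey, so not honey-free — out
C: has honey, so not honey-free; has egg yolk, so not egg-free (and 1 more) — out
D: has peanut, so not peanut-free — reject
E: has white sugar, so not no-added-sugar — out
F: has pork, so not vegetarian; has egg yolk, so not egg-free — out
G: works as a binder, no peanut, no honey — valid
H: has honey, so not honey-free — no
I: has egg white, so not egg-free — out

G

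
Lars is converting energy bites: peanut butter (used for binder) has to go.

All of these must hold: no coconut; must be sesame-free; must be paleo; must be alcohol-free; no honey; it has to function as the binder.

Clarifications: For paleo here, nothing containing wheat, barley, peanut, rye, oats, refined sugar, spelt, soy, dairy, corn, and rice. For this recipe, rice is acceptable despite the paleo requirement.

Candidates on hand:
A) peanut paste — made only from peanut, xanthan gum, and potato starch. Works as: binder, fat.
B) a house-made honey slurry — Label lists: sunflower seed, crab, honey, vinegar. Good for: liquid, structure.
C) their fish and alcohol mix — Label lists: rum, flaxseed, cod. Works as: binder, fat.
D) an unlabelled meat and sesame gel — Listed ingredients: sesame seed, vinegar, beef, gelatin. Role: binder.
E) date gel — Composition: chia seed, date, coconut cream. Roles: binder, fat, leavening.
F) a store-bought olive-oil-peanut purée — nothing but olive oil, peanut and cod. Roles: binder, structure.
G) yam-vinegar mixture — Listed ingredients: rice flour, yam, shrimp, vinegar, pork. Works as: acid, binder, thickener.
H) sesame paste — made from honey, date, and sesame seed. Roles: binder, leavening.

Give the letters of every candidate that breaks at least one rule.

A: has peanut, so not paleo — reject
B: not usable as a binder; has honey, so not honey-free — no
C: has rum, so not alcohol-free — reject
D: has sesame seed, so not sesame-free — no
E: has coconut cream, so not coconut-free — no
F: has peanut, so not paleo — reject
G: rice is permitted under the paleo carve-out; nothing else excluded — valid
H: has honey, so not honey-free; has sesame seed, so not sesame-free — no

A, B, C, D, E, F, H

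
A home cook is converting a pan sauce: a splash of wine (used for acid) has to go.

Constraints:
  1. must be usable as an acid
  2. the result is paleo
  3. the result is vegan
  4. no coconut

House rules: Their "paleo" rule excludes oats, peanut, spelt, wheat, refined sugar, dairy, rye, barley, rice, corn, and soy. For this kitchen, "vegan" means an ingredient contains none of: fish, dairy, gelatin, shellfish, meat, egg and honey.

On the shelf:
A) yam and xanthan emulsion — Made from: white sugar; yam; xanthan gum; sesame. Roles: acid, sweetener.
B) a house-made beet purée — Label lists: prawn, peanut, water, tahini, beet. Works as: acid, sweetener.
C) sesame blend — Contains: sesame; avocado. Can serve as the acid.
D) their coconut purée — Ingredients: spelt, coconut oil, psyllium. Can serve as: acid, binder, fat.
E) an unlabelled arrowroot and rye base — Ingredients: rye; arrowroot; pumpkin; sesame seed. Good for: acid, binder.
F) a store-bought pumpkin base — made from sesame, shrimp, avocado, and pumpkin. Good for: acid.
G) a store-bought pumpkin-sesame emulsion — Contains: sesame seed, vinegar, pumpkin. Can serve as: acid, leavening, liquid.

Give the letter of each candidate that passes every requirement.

A: has white sugar, so not paleo — reject
B: has peanut, so not paleo; has prawn, so not vegan — out
C: only sesame and avocado; none excluded — OK
D: has spelt, so not paleo; has coconut oil, so not coconut-free — out
E: has rye, so not paleo — reject
F: has shrimp, so not vegan — no
G: works as an acid, paleo, no coconut — keep

C, G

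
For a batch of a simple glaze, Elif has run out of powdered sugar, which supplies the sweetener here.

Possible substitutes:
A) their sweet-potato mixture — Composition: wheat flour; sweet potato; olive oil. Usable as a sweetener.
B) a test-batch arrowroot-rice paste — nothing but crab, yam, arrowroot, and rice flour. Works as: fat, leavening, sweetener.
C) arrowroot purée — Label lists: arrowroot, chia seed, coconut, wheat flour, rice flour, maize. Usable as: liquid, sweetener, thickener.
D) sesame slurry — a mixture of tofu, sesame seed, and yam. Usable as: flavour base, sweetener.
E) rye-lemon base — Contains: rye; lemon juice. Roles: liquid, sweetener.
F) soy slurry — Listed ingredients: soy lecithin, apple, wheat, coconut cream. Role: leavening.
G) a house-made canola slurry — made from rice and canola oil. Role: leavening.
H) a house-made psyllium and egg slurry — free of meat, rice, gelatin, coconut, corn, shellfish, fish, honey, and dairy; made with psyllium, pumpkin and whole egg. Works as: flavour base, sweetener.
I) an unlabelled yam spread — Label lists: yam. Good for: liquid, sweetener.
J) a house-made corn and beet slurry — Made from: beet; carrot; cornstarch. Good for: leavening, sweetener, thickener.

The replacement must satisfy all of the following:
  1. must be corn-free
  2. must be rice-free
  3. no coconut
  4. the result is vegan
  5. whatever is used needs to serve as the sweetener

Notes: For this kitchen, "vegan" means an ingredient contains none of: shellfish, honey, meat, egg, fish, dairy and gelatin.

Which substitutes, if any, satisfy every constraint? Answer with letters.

A, D, E, I

A: only wheat flour, olive oil, and sweet potato; none excluded — valid
B: has crab, so not vegan; has rice flour, so not rice-free — reject
C: has maize, so not corn-free; has coconut, so not coconut-free (and 1 more) — reject
D: no corn, no coconut — valid
E: only rye and lemon juice; none excluded — OK
F: not usable as a sweetener; has coconut cream, so not coconut-free — no
G: not usable as a sweetener; has rice, so not rice-free — out
H: has whole egg, so not vegan — no
I: only yam; none excluded — OK
J: has cornstarch, so not corn-free — reject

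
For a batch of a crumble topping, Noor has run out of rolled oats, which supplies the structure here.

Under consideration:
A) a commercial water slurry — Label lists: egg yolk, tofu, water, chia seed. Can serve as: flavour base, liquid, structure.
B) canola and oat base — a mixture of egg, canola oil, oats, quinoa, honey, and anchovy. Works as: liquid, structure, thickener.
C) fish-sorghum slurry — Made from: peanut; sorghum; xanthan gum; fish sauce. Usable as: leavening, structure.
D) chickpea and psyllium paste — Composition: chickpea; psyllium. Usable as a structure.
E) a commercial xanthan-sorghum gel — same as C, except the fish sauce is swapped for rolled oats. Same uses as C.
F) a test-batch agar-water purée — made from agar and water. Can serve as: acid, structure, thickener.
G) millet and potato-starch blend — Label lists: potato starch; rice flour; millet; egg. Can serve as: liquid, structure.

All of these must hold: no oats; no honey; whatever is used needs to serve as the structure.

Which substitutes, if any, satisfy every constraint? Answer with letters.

A, C, D, F, G

A: works as a structure, no honey, no oats — valid
B: has honey, so not honey-free; has oats, so not oat-free — out
C: fish sauce and peanut etc. — none of it excluded — OK
D: only psyllium and chickpea; none excluded — valid
E: has rolled oats, so not oat-free — reject
F: no oats, no honey — valid
G: no honey, no oats — valid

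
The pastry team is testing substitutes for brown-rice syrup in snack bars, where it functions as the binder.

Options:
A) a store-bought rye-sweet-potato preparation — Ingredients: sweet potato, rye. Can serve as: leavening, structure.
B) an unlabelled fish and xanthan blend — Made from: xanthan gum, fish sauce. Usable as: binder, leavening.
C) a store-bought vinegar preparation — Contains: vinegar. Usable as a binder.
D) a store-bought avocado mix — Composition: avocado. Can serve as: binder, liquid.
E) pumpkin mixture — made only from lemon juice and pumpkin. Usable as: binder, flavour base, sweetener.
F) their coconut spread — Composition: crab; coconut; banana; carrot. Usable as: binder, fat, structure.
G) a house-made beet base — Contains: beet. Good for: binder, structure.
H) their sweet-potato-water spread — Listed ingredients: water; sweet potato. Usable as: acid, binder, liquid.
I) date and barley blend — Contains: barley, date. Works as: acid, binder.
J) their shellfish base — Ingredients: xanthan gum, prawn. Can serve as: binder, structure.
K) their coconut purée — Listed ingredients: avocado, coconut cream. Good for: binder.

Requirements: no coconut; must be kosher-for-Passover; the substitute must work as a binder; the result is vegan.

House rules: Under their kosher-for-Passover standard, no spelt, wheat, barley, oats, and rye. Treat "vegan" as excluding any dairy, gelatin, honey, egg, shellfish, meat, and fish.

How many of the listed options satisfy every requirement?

A: not usable as a binder; has rye, so not kosher-for-Passover — no
B: has fish sauce, so not vegan — no
C: works as a binder, no coconut, kosher-for-Passover — valid
D: vegan, kosher-for-Passover — valid
E: only pumpkin and lemon juice; none excluded — valid
F: has crab, so not vegan; has coconut, so not coconut-free — out
G: vegan, kosher-for-Passover — OK
H: works as a binder, no coconut, kosher-for-Passover — valid
I: has barley, so not kosher-for-Passover — out
J: has prawn, so not vegan — out
K: has coconut cream, so not coconut-free — out

5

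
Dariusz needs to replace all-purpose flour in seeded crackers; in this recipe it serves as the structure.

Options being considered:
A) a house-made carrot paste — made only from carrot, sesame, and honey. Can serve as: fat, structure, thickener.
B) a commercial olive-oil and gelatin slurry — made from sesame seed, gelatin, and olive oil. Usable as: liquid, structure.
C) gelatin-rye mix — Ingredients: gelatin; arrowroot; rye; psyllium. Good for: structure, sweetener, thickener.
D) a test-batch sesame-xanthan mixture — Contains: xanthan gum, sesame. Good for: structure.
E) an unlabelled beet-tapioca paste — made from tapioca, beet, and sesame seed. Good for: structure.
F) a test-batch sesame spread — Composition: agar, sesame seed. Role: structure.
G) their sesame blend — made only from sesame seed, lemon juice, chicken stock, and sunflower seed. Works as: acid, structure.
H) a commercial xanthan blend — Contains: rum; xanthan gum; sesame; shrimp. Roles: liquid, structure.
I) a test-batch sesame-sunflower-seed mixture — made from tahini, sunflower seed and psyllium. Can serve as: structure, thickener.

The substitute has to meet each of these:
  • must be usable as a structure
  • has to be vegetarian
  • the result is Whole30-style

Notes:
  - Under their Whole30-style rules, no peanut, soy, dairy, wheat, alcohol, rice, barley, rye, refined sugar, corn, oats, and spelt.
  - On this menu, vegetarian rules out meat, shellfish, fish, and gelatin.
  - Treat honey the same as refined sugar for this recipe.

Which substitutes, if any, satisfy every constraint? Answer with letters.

A: has honey, so not Whole30-style — out
B: has gelatin, so not vegetarian — reject
C: has rye, so not Whole30-style; has gelatin, so not vegetarian — reject
D: works as a structure, vegetarian, Whole30-style — keep
E: only sesame seed, tapioca, and beet; none excluded — valid
F: only sesame seed and agar; none excluded — OK
G: has chicken stock, so not vegetarian — no
H: has rum, so not Whole30-style; has shrimp, so not vegetarian — no
I: nothing on the exclusion list — OK

D, E, F, I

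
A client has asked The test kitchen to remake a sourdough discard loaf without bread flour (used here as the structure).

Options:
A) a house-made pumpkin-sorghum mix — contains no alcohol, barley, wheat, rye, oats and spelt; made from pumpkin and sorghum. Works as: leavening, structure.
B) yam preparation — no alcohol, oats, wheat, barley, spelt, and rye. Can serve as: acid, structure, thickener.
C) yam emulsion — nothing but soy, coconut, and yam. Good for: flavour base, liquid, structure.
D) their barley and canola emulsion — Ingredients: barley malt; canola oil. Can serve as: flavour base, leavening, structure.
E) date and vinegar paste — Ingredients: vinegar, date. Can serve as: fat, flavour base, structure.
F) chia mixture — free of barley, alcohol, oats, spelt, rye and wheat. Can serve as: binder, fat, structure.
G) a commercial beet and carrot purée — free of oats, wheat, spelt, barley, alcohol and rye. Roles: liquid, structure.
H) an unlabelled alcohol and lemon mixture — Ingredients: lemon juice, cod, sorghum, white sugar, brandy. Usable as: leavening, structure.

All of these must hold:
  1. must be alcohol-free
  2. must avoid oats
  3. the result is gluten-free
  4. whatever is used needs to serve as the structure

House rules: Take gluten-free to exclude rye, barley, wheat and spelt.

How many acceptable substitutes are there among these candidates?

6

A: no oats, no alcohol — keep
B: works as a structure, no oats, gluten-free — valid
C: nothing on the exclusion list — valid
D: has barley malt, so not gluten-free — reject
E: works as a structure, no alcohol, no oats — valid
F: no oats, gluten-free — OK
G: works as a structure, no alcohol, gluten-free — valid
H: has brandy, so not alcohol-free — out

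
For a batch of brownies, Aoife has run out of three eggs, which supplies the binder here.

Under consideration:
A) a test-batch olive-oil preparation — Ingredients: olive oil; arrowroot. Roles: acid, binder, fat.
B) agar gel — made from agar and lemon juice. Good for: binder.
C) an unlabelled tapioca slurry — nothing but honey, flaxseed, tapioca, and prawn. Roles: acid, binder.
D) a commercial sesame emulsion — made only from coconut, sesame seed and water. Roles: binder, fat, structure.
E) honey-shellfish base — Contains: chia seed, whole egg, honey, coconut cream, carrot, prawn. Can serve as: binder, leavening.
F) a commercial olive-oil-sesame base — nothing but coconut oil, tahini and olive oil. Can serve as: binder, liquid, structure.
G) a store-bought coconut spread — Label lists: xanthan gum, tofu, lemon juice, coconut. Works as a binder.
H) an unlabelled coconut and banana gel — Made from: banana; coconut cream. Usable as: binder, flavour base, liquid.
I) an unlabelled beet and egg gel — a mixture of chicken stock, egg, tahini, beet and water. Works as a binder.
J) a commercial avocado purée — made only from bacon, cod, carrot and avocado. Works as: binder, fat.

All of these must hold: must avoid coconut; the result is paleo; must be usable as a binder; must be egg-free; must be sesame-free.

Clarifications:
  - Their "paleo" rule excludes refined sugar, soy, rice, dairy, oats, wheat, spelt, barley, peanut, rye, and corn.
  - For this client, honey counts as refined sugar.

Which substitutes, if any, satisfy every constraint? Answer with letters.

A, B, J

A: works as a binder, no coconut, no egg — OK
B: every rule checks out — valid
C: has honey, so not paleo — no
D: has coconut, so not coconut-free; has sesame seed, so not sesame-free — no
E: has honey, so not paleo; has coconut cream, so not coconut-free (and 1 more) — no
F: has coconut oil, so not coconut-free; has tahini, so not sesame-free — no
G: has tofu, so not paleo; has coconut, so not coconut-free — out
H: has coconut cream, so not coconut-free — no
I: has egg, so not egg-free; has tahini, so not sesame-free — no
J: cod and bacon etc. — none of it excluded — valid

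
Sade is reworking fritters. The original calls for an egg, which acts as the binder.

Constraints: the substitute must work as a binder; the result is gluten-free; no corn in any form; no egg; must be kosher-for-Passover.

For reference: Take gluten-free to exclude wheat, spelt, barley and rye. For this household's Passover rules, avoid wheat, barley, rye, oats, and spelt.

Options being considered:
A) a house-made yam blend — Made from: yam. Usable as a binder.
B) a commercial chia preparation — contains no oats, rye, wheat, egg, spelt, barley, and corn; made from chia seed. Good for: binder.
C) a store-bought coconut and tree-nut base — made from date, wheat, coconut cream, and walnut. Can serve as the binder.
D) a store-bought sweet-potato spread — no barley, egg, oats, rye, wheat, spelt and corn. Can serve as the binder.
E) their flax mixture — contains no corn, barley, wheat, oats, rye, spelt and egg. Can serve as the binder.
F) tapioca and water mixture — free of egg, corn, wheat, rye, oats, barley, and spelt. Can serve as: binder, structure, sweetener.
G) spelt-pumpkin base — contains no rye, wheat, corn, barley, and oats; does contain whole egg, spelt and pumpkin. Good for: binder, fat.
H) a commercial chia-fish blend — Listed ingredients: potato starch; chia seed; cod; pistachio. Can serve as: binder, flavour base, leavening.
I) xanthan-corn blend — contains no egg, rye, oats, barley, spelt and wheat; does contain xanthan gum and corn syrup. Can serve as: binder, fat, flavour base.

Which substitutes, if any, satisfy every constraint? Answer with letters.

A: works as a binder, no corn, gluten-free — OK
B: works as a binder, no egg, gluten-free — valid
C: has wheat, so not gluten-free; has wheat, so not kosher-for-Passover — no
D: every rule checks out — OK
E: works as a binder, no corn, kosher-for-Passover — valid
F: works as a binder, kosher-for-Passover, no egg — keep
G: has spelt, so not gluten-free; has spelt, so not kosher-for-Passover (and 1 more) — out
H: cod and pistachio etc. — none of it excluded — OK
I: has corn syrup, so not corn-free — no

A, B, D, E, F, H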